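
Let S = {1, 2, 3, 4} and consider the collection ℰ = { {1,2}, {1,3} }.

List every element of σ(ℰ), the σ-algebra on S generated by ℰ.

Answer: σ(ℰ) = { {}, {1}, {2}, {3}, {4}, {1,2}, {1,3}, {1,4}, {2,3}, {2,4}, {3,4}, {1,2,3}, {1,2,4}, {1,3,4}, {2,3,4}, S }

Trace:
Initial family (4 sets): { {}, {1,2}, {1,3}, S }.
Pass 1 (3 new):
  {2,4}  = ᶜ of {1,3}
  {3,4}  = ᶜ of {1,2}
  {1,2,3}  = {1,2} ∪ {1,3}
  (now 7)
Pass 2. New:
  {4}  = ᶜ of {1,2,3}
  {1,2,4}  = {1,2} ∪ {2,4}
  {1,3,4}  = {3,4} ∪ {1,3}
  {2,3,4}  = {3,4} ∪ {2,4}
  (now 11)
Pass 3: +3 →
  {1}  = ᶜ of {2,3,4}
  {2}  = ᶜ of {1,3,4}
  {3}  = ᶜ of {1,2,4}
  (now 14)
Pass 4 (2 new):
  {1,4}  = {4} ∪ {1}
  {2,3}  = {3} ∪ {2}
  (now 16)
After Pass 5 the family is unchanged; done.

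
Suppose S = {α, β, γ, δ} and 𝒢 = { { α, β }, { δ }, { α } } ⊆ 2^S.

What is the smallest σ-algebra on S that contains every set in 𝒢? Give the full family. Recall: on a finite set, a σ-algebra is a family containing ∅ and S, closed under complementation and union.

Seed the family with 𝒢 together with ∅ and S: { {  }, { α }, { δ }, { α, β }, S }.
Step 1. New:
  { α, δ }  = { δ } ∪ { α }
  { γ, δ }  = ᶜ of { α, β }
  { α, β, γ }  = ᶜ of { δ }
  { α, β, δ }  = { α, β } ∪ { δ }
  { β, γ, δ }  = ᶜ of { α }
  |family| = 10
Step 2 (3 new):
  { γ }  = ᶜ of { α, β, δ }
  { β, γ }  = ᶜ of { α, δ }
  { α, γ, δ }  = { γ, δ } ∪ { α, δ }
  |family| = 13
Step 3: 2 new —
  { β }  = ᶜ of { α, γ, δ }
  { α, γ }  = { γ } ∪ { α }
  |family| = 15
Step 4 adds 1:
  { β, δ }  = ᶜ of { α, γ }
  |family| = 16
Step 5: already closed under ᶜ and ∪.

σ(𝒢) = { {  }, { α }, { β }, { γ }, { δ }, { α, β }, { α, γ }, { α, δ }, { β, γ }, { β, δ }, { γ, δ }, { α, β, γ }, { α, β, δ }, { α, γ, δ }, { β, γ, δ }, S }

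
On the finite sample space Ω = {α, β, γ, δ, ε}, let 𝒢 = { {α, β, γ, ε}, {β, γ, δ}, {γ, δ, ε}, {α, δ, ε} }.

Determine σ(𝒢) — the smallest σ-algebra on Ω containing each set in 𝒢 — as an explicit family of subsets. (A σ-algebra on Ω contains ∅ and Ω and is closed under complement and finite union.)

Take S₀ = 𝒢 ∪ {∅, Ω} = { {}, {α, δ, ε}, {β, γ, δ}, {γ, δ, ε}, {α, β, γ, ε}, Ω }.
Iteration 1. New:
  {δ}  = ᶜ of {α, β, γ, ε}
  {α, β}  = ᶜ of {γ, δ, ε}
  {α, ε}  = ᶜ of {β, γ, δ}
  {β, γ}  = ᶜ of {α, δ, ε}
  {α, γ, δ, ε}  = {α, δ, ε} ∪ {γ, δ, ε}
  {β, γ, δ, ε}  = {γ, δ, ε} ∪ {β, γ, δ}
  (now 12)
Iteration 2. New:
  {α}  = ᶜ of {β, γ, δ, ε}
  {β}  = ᶜ of {α, γ, δ, ε}
  {α, β, γ}  = {α, β} ∪ {β, γ}
  {α, β, δ}  = {α, β} ∪ {δ}
  {α, β, ε}  = {α, β} ∪ {α, ε}
  {α, β, γ, δ}  = {β, γ, δ} ∪ {α, β}
  {α, β, δ, ε}  = {α, δ, ε} ∪ {α, β}
  (now 19)
Iteration 3 adds 7:
  {γ}  = ᶜ of {α, β, δ, ε}
  {ε}  = ᶜ of {α, β, γ, δ}
  {α, δ}  = {δ} ∪ {α}
  {β, δ}  = {β} ∪ {δ}
  {γ, δ}  = ᶜ of {α, β, ε}
  {γ, ε}  = ᶜ of {α, β, δ}
  {δ, ε}  = ᶜ of {α, β, γ}
  (now 26)
Iteration 4. New:
  {α, γ}  = {γ} ∪ {α}
  {β, ε}  = {β} ∪ {ε}
  {α, γ, δ}  = {γ, δ} ∪ {α, δ}
  {α, γ, ε}  = ᶜ of {β, δ}
  {β, γ, ε}  = ᶜ of {α, δ}
  {β, δ, ε}  = {β} ∪ {δ, ε}
  (now 32)
After Iteration 5 the family is unchanged; done.

|σ(𝒢)| = 32.  σ(𝒢) = { {}, {α}, {β}, {γ}, {δ}, {ε}, {α, β}, {α, γ}, {α, δ}, {α, ε}, {β, γ}, {β, δ}, {β, ε}, {γ, δ}, {γ, ε}, {δ, ε}, {α, β, γ}, {α, β, δ}, {α, β, ε}, {α, γ, δ}, {α, γ, ε}, {α, δ, ε}, {β, γ, δ}, {β, γ, ε}, {β, δ, ε}, {γ, δ, ε}, {α, β, γ, δ}, {α, β, γ, ε}, {α, β, δ, ε}, {α, γ, δ, ε}, {β, γ, δ, ε}, Ω }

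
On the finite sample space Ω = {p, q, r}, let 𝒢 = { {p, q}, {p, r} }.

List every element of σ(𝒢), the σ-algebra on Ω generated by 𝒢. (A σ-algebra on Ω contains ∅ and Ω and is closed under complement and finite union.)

Answer: σ(𝒢) = { {}, {p}, {q}, {r}, {p, q}, {p, r}, {q, r}, Ω }

Check:
Initial family (4 sets): { {}, {p, q}, {p, r}, Ω }.
Iteration 1. New:
  {q}  = {p, r}ᶜ
  {r}  = {p, q}ᶜ
  (now 6)
Iteration 2: +1 →
  {q, r}  = {r} ∪ {q}
  (now 7)
Iteration 3 (1 new):
  {p}  = {q, r}ᶜ
  (now 8)
Iteration 4: already closed under ᶜ and ∪.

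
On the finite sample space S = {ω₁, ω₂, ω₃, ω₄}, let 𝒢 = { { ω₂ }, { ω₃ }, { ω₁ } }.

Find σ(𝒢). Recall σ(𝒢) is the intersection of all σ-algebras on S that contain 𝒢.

Answer: σ(𝒢) = { {}, { ω₁ }, { ω₂ }, { ω₃ }, { ω₄ }, { ω₁, ω₂ }, { ω₁, ω₃ }, { ω₁, ω₄ }, { ω₂, ω₃ }, { ω₂, ω₄ }, { ω₃, ω₄ }, { ω₁, ω₂, ω₃ }, { ω₁, ω₂, ω₄ }, { ω₁, ω₃, ω₄ }, { ω₂, ω₃, ω₄ }, S }

Check:
Start: 𝒢 ∪ {∅, S} = { {}, { ω₁ }, { ω₂ }, { ω₃ }, S }.
Iteration 1: +6 →
  { ω₁, ω₂ }  = { ω₂ } ∪ { ω₁ }
  { ω₁, ω₃ }  = { ω₃ } ∪ { ω₁ }
  { ω₂, ω₃ }  = { ω₃ } ∪ { ω₂ }
  { ω₁, ω₂, ω₄ }  = complement { ω₃ }
  { ω₁, ω₃, ω₄ }  = complement { ω₂ }
  { ω₂, ω₃, ω₄ }  = complement { ω₁ }
  — 11 sets.
Iteration 2: 4 new —
  { ω₁, ω₄ }  = complement { ω₂, ω₃ }
  { ω₂, ω₄ }  = complement { ω₁, ω₃ }
  { ω₃, ω₄ }  = complement { ω₁, ω₂ }
  { ω₁, ω₂, ω₃ }  = { ω₁, ω₂ } ∪ { ω₃ }
  — 15 sets.
Iteration 3: 1 new —
  { ω₄ }  = complement { ω₁, ω₂, ω₃ }
  — 16 sets.
Iteration 4: stable.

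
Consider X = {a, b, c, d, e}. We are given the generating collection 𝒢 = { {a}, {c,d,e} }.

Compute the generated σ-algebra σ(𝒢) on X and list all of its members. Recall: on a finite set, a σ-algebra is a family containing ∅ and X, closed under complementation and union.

Initial family (4 sets): { {}, {a}, {c,d,e}, X }.
Pass 1 (3 new):
  {a,b}  = {c,d,e}ᶜ
  {a,c,d,e}  = {a} ∪ {c,d,e}
  {b,c,d,e}  = {a}ᶜ
  |family| = 7
Pass 2 adds 1:
  {b}  = {a,c,d,e}ᶜ
  |family| = 8
Pass 3: already closed under ᶜ and ∪.

Hence σ(𝒢) has 8 members: { {}, {a}, {b}, {a,b}, {c,d,e}, {a,c,d,e}, {b,c,d,e}, X }.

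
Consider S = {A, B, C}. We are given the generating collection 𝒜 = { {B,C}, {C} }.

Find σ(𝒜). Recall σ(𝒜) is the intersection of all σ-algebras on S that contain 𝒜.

Answer: σ(𝒜) = { {}, {A}, {B}, {C}, {A,B}, {A,C}, {B,C}, S }

Check:
Take S₀ = 𝒜 ∪ {∅, S} = { {}, {C}, {B,C}, S }.
Round 1: 2 new —
  {A}  = S∖{B,C}
  {A,B}  = S∖{C}
  |family| = 6
Round 2. New:
  {A,C}  = {C} ∪ {A}
  |family| = 7
Round 3 adds 1:
  {B}  = S∖{A,C}
  |family| = 8
Round 4 adds nothing — fixpoint reached.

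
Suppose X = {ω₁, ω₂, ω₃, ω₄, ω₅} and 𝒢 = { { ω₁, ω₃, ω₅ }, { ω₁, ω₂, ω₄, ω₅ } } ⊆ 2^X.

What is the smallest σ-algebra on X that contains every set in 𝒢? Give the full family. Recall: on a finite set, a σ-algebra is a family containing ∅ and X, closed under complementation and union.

|σ(𝒢)| = 8.  σ(𝒢) = { ∅, { ω₃ }, { ω₁, ω₅ }, { ω₂, ω₄ }, { ω₁, ω₃, ω₅ }, { ω₂, ω₃, ω₄ }, { ω₁, ω₂, ω₄, ω₅ }, X }

Trace:
Start: 𝒢 ∪ {∅, X} = { ∅, { ω₁, ω₃, ω₅ }, { ω₁, ω₂, ω₄, ω₅ }, X }.
Round 1: 2 new —
  { ω₃ }  = complement { ω₁, ω₂, ω₄, ω₅ }
  { ω₂, ω₄ }  = complement { ω₁, ω₃, ω₅ }
  — 6 sets.
Round 2: 1 new —
  { ω₂, ω₃, ω₄ }  = { ω₃ } ∪ { ω₂, ω₄ }
  — 7 sets.
Round 3: +1 →
  { ω₁, ω₅ }  = complement { ω₂, ω₃, ω₄ }
  — 8 sets.
Round 4 adds nothing — fixpoint reached.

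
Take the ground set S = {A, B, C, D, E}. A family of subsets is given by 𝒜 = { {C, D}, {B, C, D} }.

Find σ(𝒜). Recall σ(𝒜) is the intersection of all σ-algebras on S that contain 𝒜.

Answer: σ(𝒜) = { ∅, {B}, {A, E}, {C, D}, {A, B, E}, {B, C, D}, {A, C, D, E}, S }

Check:
Initial family (4 sets): { ∅, {C, D}, {B, C, D}, S }.
Step 1 adds 2:
  {A, E}  = ᶜ of {B, C, D}
  {A, B, E}  = ᶜ of {C, D}
Step 2: 1 new —
  {A, C, D, E}  = {C, D} ∪ {A, E}
Step 3: +1 →
  {B}  = ᶜ of {A, C, D, E}
Step 4 adds nothing — fixpoint reached.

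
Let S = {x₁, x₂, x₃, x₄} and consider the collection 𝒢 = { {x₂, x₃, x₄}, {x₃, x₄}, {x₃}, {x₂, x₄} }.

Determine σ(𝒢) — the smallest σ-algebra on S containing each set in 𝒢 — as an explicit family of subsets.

|σ(𝒢)| = 16.  σ(𝒢) = { {}, {x₁}, {x₂}, {x₃}, {x₄}, {x₁, x₂}, {x₁, x₃}, {x₁, x₄}, {x₂, x₃}, {x₂, x₄}, {x₃, x₄}, {x₁, x₂, x₃}, {x₁, x₂, x₄}, {x₁, x₃, x₄}, {x₂, x₃, x₄}, S }

Working:
Take S₀ = 𝒢 ∪ {∅, S} = { {}, {x₃}, {x₂, x₄}, {x₃, x₄}, {x₂, x₃, x₄}, S }.
Pass 1. New:
  {x₁}  = {x₂, x₃, x₄}ᶜ
  {x₁, x₂}  = {x₃, x₄}ᶜ
  {x₁, x₃}  = {x₂, x₄}ᶜ
  {x₁, x₂, x₄}  = {x₃}ᶜ
  (now 10)
Pass 2: +2 →
  {x₁, x₂, x₃}  = {x₁, x₂} ∪ {x₃}
  {x₁, x₃, x₄}  = {x₃, x₄} ∪ {x₁, x₃}
  (now 12)
Pass 3: 2 new —
  {x₂}  = {x₁, x₃, x₄}ᶜ
  {x₄}  = {x₁, x₂, x₃}ᶜ
  (now 14)
Pass 4. New:
  {x₁, x₄}  = {x₄} ∪ {x₁}
  {x₂, x₃}  = {x₃} ∪ {x₂}
  (now 16)
Pass 5: no new sets; the family is a σ-algebra.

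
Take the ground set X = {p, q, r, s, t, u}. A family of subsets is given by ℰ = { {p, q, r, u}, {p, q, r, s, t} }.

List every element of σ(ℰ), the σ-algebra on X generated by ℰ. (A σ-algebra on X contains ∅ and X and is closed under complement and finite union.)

Take S₀ = ℰ ∪ {∅, X} = { {}, {p, q, r, u}, {p, q, r, s, t}, X }.
Pass 1: 2 new —
  {u}  = ᶜ of {p, q, r, s, t}
  {s, t}  = ᶜ of {p, q, r, u}
  (now 6)
Pass 2 (1 new):
  {s, t, u}  = {s, t} ∪ {u}
  (now 7)
Pass 3 adds 1:
  {p, q, r}  = ᶜ of {s, t, u}
  (now 8)
Pass 4: stable.

σ(ℰ) = { {}, {u}, {s, t}, {p, q, r}, {s, t, u}, {p, q, r, u}, {p, q, r, s, t}, X }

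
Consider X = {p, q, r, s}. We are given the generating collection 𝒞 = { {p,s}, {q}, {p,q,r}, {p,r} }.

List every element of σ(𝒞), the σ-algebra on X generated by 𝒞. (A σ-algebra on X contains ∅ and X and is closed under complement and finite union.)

|σ(𝒞)| = 16.  σ(𝒞) = { {}, {p}, {q}, {r}, {s}, {p,q}, {p,r}, {p,s}, {q,r}, {q,s}, {r,s}, {p,q,r}, {p,q,s}, {p,r,s}, {q,r,s}, X }

Check:
Start: 𝒞 ∪ {∅, X} = { {}, {q}, {p,r}, {p,s}, {p,q,r}, X }.
Step 1: 5 new —
  {s}  = X∖{p,q,r}
  {q,r}  = X∖{p,s}
  {q,s}  = X∖{p,r}
  {p,q,s}  = {p,s} ∪ {q}
  {p,r,s}  = X∖{q}
  (now 11)
Step 2: 2 new —
  {r}  = X∖{p,q,s}
  {q,r,s}  = {q,r} ∪ {s}
  (now 13)
Step 3 (2 new):
  {p}  = X∖{q,r,s}
  {r,s}  = {r} ∪ {s}
  (now 15)
Step 4. New:
  {p,q}  = X∖{r,s}
  (now 16)
Step 5: no new sets; the family is a σ-algebra.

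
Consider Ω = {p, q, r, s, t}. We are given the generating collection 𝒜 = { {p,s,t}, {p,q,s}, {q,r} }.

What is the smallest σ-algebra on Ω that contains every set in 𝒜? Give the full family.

σ(𝒜) = { {}, {q}, {r}, {t}, {p,s}, {q,r}, {q,t}, {r,t}, {p,q,s}, {p,r,s}, {p,s,t}, {q,r,t}, {p,q,r,s}, {p,q,s,t}, {p,r,s,t}, Ω }

Trace:
Seed the family with 𝒜 together with ∅ and Ω: { {}, {q,r}, {p,q,s}, {p,s,t}, Ω }.
Pass 1: +3 →
  {r,t}  = {p,q,s}ᶜ
  {p,q,r,s}  = {q,r} ∪ {p,q,s}
  {p,q,s,t}  = {p,s,t} ∪ {p,q,s}
  (now 8)
Pass 2. New:
  {r}  = {p,q,s,t}ᶜ
  {t}  = {p,q,r,s}ᶜ
  {q,r,t}  = {r,t} ∪ {q,r}
  {p,r,s,t}  = {p,s,t} ∪ {r,t}
  (now 12)
Pass 3: 2 new —
  {q}  = {p,r,s,t}ᶜ
  {p,s}  = {q,r,t}ᶜ
  (now 14)
Pass 4 (2 new):
  {q,t}  = {q} ∪ {t}
  {p,r,s}  = {r} ∪ {p,s}
  (now 16)
After Pass 5 the family is unchanged; done.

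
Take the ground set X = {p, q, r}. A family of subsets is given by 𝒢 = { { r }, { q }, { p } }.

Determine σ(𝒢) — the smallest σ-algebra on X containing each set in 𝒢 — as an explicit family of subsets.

|σ(𝒢)| = 8.  σ(𝒢) = { {  }, { p }, { q }, { r }, { p, q }, { p, r }, { q, r }, X }

Trace:
Seed the family with 𝒢 together with ∅ and X: { {  }, { p }, { q }, { r }, X }.
Iteration 1: 3 new —
  { p, q }  = { r }ᶜ
  { p, r }  = { q }ᶜ
  { q, r }  = { p }ᶜ
  |family| = 8
After Iteration 2 the family is unchanged; done.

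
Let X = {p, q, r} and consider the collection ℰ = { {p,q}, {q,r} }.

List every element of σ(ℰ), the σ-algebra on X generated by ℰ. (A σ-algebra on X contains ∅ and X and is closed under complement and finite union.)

Start: ℰ ∪ {∅, X} = { {}, {p,q}, {q,r}, X }.
Pass 1 adds 2:
  {p}  = X∖{q,r}
  {r}  = X∖{p,q}
  (now 6)
Pass 2 (1 new):
  {p,r}  = {r} ∪ {p}
  (now 7)
Pass 3: 1 new —
  {q}  = X∖{p,r}
  (now 8)
Pass 4: no new sets; the family is a σ-algebra.

|σ(ℰ)| = 8.  σ(ℰ) = { {}, {p}, {q}, {r}, {p,q}, {p,r}, {q,r}, X }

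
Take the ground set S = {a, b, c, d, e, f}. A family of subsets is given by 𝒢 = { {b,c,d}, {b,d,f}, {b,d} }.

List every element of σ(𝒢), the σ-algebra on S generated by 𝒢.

Answer: σ(𝒢) = { {}, {c}, {f}, {a,e}, {b,d}, {c,f}, {a,c,e}, {a,e,f}, {b,c,d}, {b,d,f}, {a,b,d,e}, {a,c,e,f}, {b,c,d,f}, {a,b,c,d,e}, {a,b,d,e,f}, S }

Trace:
Begin from { {}, {b,d}, {b,c,d}, {b,d,f}, S } (that is, 𝒢 plus ∅ and S).
Round 1: +4 →
  {a,c,e}  = S∖{b,d,f}
  {a,e,f}  = S∖{b,c,d}
  {a,c,e,f}  = S∖{b,d}
  {b,c,d,f}  = {b,d,f} ∪ {b,c,d}
  (now 9)
Round 2 (3 new):
  {a,e}  = S∖{b,c,d,f}
  {a,b,c,d,e}  = {b,c,d} ∪ {a,c,e}
  {a,b,d,e,f}  = {b,d,f} ∪ {a,e,f}
  (now 12)
Round 3: 3 new —
  {c}  = S∖{a,b,d,e,f}
  {f}  = S∖{a,b,c,d,e}
  {a,b,d,e}  = {a,e} ∪ {b,d}
  (now 15)
Round 4: +1 →
  {c,f}  = S∖{a,b,d,e}
  (now 16)
Round 5: closed — nothing new.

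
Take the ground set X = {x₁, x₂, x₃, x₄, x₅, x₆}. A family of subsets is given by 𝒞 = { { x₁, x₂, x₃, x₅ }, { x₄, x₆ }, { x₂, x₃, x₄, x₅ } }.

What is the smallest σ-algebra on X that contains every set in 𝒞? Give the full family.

|σ(𝒞)| = 16.  σ(𝒞) = { ∅, { x₁ }, { x₄ }, { x₆ }, { x₁, x₄ }, { x₁, x₆ }, { x₄, x₆ }, { x₁, x₄, x₆ }, { x₂, x₃, x₅ }, { x₁, x₂, x₃, x₅ }, { x₂, x₃, x₄, x₅ }, { x₂, x₃, x₅, x₆ }, { x₁, x₂, x₃, x₄, x₅ }, { x₁, x₂, x₃, x₅, x₆ }, { x₂, x₃, x₄, x₅, x₆ }, X }

Check:
Begin from { ∅, { x₄, x₆ }, { x₁, x₂, x₃, x₅ }, { x₂, x₃, x₄, x₅ }, X } (that is, 𝒞 plus ∅ and X).
Pass 1: 3 new —
  { x₁, x₆ }  = { x₂, x₃, x₄, x₅ }ᶜ
  { x₁, x₂, x₃, x₄, x₅ }  = { x₂, x₃, x₄, x₅ } ∪ { x₁, x₂, x₃, x₅ }
  { x₂, x₃, x₄, x₅, x₆ }  = { x₂, x₃, x₄, x₅ } ∪ { x₄, x₆ }
  |family| = 8
Pass 2 adds 4:
  { x₁ }  = { x₂, x₃, x₄, x₅, x₆ }ᶜ
  { x₆ }  = { x₁, x₂, x₃, x₄, x₅ }ᶜ
  { x₁, x₄, x₆ }  = { x₄, x₆ } ∪ { x₁, x₆ }
  { x₁, x₂, x₃, x₅, x₆ }  = { x₁, x₂, x₃, x₅ } ∪ { x₁, x₆ }
  |family| = 12
Pass 3 (2 new):
  { x₄ }  = { x₁, x₂, x₃, x₅, x₆ }ᶜ
  { x₂, x₃, x₅ }  = { x₁, x₄, x₆ }ᶜ
  |family| = 14
Pass 4 (2 new):
  { x₁, x₄ }  = { x₄ } ∪ { x₁ }
  { x₂, x₃, x₅, x₆ }  = { x₂, x₃, x₅ } ∪ { x₆ }
  |family| = 16
Pass 5: already closed under ᶜ and ∪.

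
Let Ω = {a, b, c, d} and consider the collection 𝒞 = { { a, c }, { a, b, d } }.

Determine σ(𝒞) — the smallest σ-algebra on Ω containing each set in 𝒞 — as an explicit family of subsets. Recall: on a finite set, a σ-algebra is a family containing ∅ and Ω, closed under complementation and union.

Begin from { {  }, { a, c }, { a, b, d }, Ω } (that is, 𝒞 plus ∅ and Ω).
Iteration 1: +2 →
  { c }  = { a, b, d }ᶜ
  { b, d }  = { a, c }ᶜ
Iteration 2: +1 →
  { b, c, d }  = { c } ∪ { b, d }
Iteration 3 adds 1:
  { a }  = { b, c, d }ᶜ
Iteration 4: already closed under ᶜ and ∪.

σ(𝒞) = { {  }, { a }, { c }, { a, c }, { b, d }, { a, b, d }, { b, c, d }, Ω }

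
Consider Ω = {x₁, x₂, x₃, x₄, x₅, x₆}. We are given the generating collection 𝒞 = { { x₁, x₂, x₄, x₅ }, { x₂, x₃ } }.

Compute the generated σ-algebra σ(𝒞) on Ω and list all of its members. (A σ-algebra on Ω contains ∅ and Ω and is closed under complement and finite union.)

Initial family (4 sets): { {}, { x₂, x₃ }, { x₁, x₂, x₄, x₅ }, Ω }.
Iteration 1 (3 new):
  { x₃, x₆ }  = Ω∖{ x₁, x₂, x₄, x₅ }
  { x₁, x₄, x₅, x₆ }  = Ω∖{ x₂, x₃ }
  { x₁, x₂, x₃, x₄, x₅ }  = { x₂, x₃ } ∪ { x₁, x₂, x₄, x₅ }
  [7 total]
Iteration 2 (4 new):
  { x₆ }  = Ω∖{ x₁, x₂, x₃, x₄, x₅ }
  { x₂, x₃, x₆ }  = { x₂, x₃ } ∪ { x₃, x₆ }
  { x₁, x₂, x₄, x₅, x₆ }  = { x₁, x₄, x₅, x₆ } ∪ { x₁, x₂, x₄, x₅ }
  { x₁, x₃, x₄, x₅, x₆ }  = { x₃, x₆ } ∪ { x₁, x₄, x₅, x₆ }
  [11 total]
Iteration 3. New:
  { x₂ }  = Ω∖{ x₁, x₃, x₄, x₅, x₆ }
  { x₃ }  = Ω∖{ x₁, x₂, x₄, x₅, x₆ }
  { x₁, x₄, x₅ }  = Ω∖{ x₂, x₃, x₆ }
  [14 total]
Iteration 4: +2 →
  { x₂, x₆ }  = { x₂ } ∪ { x₆ }
  { x₁, x₃, x₄, x₅ }  = { x₁, x₄, x₅ } ∪ { x₃ }
  [16 total]
Iteration 5 adds nothing — fixpoint reached.

σ(𝒞) = { {}, { x₂ }, { x₃ }, { x₆ }, { x₂, x₃ }, { x₂, x₆ }, { x₃, x₆ }, { x₁, x₄, x₅ }, { x₂, x₃, x₆ }, { x₁, x₂, x₄, x₅ }, { x₁, x₃, x₄, x₅ }, { x₁, x₄, x₅, x₆ }, { x₁, x₂, x₃, x₄, x₅ }, { x₁, x₂, x₄, x₅, x₆ }, { x₁, x₃, x₄, x₅, x₆ }, Ω }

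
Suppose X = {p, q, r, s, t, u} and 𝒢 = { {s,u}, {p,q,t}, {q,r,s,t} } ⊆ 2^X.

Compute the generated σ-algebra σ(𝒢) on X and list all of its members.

Answer: σ(𝒢) = { {}, {p}, {r}, {s}, {u}, {p,r}, {p,s}, {p,u}, {q,t}, {r,s}, {r,u}, {s,u}, {p,q,t}, {p,r,s}, {p,r,u}, {p,s,u}, {q,r,t}, {q,s,t}, {q,t,u}, {r,s,u}, {p,q,r,t}, {p,q,s,t}, {p,q,t,u}, {p,r,s,u}, {q,r,s,t}, {q,r,t,u}, {q,s,t,u}, {p,q,r,s,t}, {p,q,r,t,u}, {p,q,s,t,u}, {q,r,s,t,u}, X }

Trace:
Initial family (5 sets): { {}, {s,u}, {p,q,t}, {q,r,s,t}, X }.
Pass 1. New:
  {p,u}  = ᶜ of {q,r,s,t}
  {r,s,u}  = ᶜ of {p,q,t}
  {p,q,r,t}  = ᶜ of {s,u}
  {p,q,r,s,t}  = {p,q,t} ∪ {q,r,s,t}
  {p,q,s,t,u}  = {p,q,t} ∪ {s,u}
  {q,r,s,t,u}  = {q,r,s,t} ∪ {s,u}
  [11 total]
Pass 2: +7 →
  {p}  = ᶜ of {q,r,s,t,u}
  {r}  = ᶜ of {p,q,s,t,u}
  {u}  = ᶜ of {p,q,r,s,t}
  {p,s,u}  = {p,u} ∪ {s,u}
  {p,q,t,u}  = {p,u} ∪ {p,q,t}
  {p,r,s,u}  = {p,u} ∪ {r,s,u}
  {p,q,r,t,u}  = {p,u} ∪ {p,q,r,t}
  [18 total]
Pass 3. New:
  {s}  = ᶜ of {p,q,r,t,u}
  {p,r}  = {r} ∪ {p}
  {q,t}  = ᶜ of {p,r,s,u}
  {r,s}  = ᶜ of {p,q,t,u}
  {r,u}  = {r} ∪ {u}
  {p,r,u}  = {r} ∪ {p,u}
  {q,r,t}  = ᶜ of {p,s,u}
  [25 total]
Pass 4: +7 →
  {p,s}  = {p} ∪ {s}
  {p,r,s}  = {r,s} ∪ {p}
  {q,s,t}  = ᶜ of {p,r,u}
  {q,t,u}  = {q,t} ∪ {u}
  {p,q,s,t}  = ᶜ of {r,u}
  {q,r,t,u}  = {q,t} ∪ {r,u}
  {q,s,t,u}  = ᶜ of {p,r}
  [32 total]
After Pass 5 the family is unchanged; done.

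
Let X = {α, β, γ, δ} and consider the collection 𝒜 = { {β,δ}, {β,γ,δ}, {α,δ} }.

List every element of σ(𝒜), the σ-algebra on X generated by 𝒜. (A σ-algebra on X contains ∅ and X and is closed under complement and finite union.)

Begin from { {}, {α,δ}, {β,δ}, {β,γ,δ}, X } (that is, 𝒜 plus ∅ and X).
Round 1 (4 new):
  {α}  = ᶜ of {β,γ,δ}
  {α,γ}  = ᶜ of {β,δ}
  {β,γ}  = ᶜ of {α,δ}
  {α,β,δ}  = {α,δ} ∪ {β,δ}
  |family| = 9
Round 2. New:
  {γ}  = ᶜ of {α,β,δ}
  {α,β,γ}  = {β,γ} ∪ {α,γ}
  {α,γ,δ}  = {α,δ} ∪ {α,γ}
  |family| = 12
Round 3 (2 new):
  {β}  = ᶜ of {α,γ,δ}
  {δ}  = ᶜ of {α,β,γ}
  |family| = 14
Round 4: +2 →
  {α,β}  = {β} ∪ {α}
  {γ,δ}  = {γ} ∪ {δ}
  |family| = 16
Round 5: closed — nothing new.

σ(𝒜) = { {}, {α}, {β}, {γ}, {δ}, {α,β}, {α,γ}, {α,δ}, {β,γ}, {β,δ}, {γ,δ}, {α,β,γ}, {α,β,δ}, {α,γ,δ}, {β,γ,δ}, X }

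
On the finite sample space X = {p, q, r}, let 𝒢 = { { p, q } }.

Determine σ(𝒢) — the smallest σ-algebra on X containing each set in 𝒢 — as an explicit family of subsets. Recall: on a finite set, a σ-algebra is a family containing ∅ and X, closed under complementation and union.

Start: 𝒢 ∪ {∅, X} = { ∅, { p, q }, X }.
Iteration 1 adds 1:
  { r }  = { p, q }ᶜ
  (now 4)
Iteration 2: already closed under ᶜ and ∪.

σ(𝒢) = { ∅, { r }, { p, q }, X }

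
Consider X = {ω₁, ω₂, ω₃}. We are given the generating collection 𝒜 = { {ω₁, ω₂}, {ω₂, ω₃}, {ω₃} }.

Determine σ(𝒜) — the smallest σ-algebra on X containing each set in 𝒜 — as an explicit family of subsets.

Seed the family with 𝒜 together with ∅ and X: { {}, {ω₃}, {ω₁, ω₂}, {ω₂, ω₃}, X }.
Step 1. New:
  {ω₁}  = complement {ω₂, ω₃}
  — 6 sets.
Step 2: +1 →
  {ω₁, ω₃}  = {ω₃} ∪ {ω₁}
  — 7 sets.
Step 3: 1 new —
  {ω₂}  = complement {ω₁, ω₃}
  — 8 sets.
Step 4: already closed under ᶜ and ∪.

Therefore σ(𝒜) = { {}, {ω₁}, {ω₂}, {ω₃}, {ω₁, ω₂}, {ω₁, ω₃}, {ω₂, ω₃}, X } (|σ(𝒜)| = 8).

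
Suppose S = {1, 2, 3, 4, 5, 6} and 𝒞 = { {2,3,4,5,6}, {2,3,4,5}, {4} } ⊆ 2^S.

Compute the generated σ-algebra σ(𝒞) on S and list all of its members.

σ(𝒞) = { ∅, {1}, {4}, {6}, {1,4}, {1,6}, {4,6}, {1,4,6}, {2,3,5}, {1,2,3,5}, {2,3,4,5}, {2,3,5,6}, {1,2,3,4,5}, {1,2,3,5,6}, {2,3,4,5,6}, S }

Derivation:
Seed the family with 𝒞 together with ∅ and S: { ∅, {4}, {2,3,4,5}, {2,3,4,5,6}, S }.
Pass 1: +3 →
  {1}  = complement {2,3,4,5,6}
  {1,6}  = complement {2,3,4,5}
  {1,2,3,5,6}  = complement {4}
Pass 2. New:
  {1,4}  = {4} ∪ {1}
  {1,4,6}  = {4} ∪ {1,6}
  {1,2,3,4,5}  = {2,3,4,5} ∪ {1}
Pass 3 adds 3:
  {6}  = complement {1,2,3,4,5}
  {2,3,5}  = complement {1,4,6}
  {2,3,5,6}  = complement {1,4}
Pass 4 adds 2:
  {4,6}  = {4} ∪ {6}
  {1,2,3,5}  = {2,3,5} ∪ {1}
Pass 5 adds nothing — fixpoint reached.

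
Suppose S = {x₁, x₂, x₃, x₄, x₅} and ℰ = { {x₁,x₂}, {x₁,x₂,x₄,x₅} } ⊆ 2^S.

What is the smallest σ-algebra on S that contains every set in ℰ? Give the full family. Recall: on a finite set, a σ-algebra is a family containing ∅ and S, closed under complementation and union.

|σ(ℰ)| = 8.  σ(ℰ) = { ∅, {x₃}, {x₁,x₂}, {x₄,x₅}, {x₁,x₂,x₃}, {x₃,x₄,x₅}, {x₁,x₂,x₄,x₅}, S }

Derivation:
Take S₀ = ℰ ∪ {∅, S} = { ∅, {x₁,x₂}, {x₁,x₂,x₄,x₅}, S }.
Pass 1: 2 new —
  {x₃}  = S∖{x₁,x₂,x₄,x₅}
  {x₃,x₄,x₅}  = S∖{x₁,x₂}
  [6 total]
Pass 2. New:
  {x₁,x₂,x₃}  = {x₃} ∪ {x₁,x₂}
  [7 total]
Pass 3. New:
  {x₄,x₅}  = S∖{x₁,x₂,x₃}
  [8 total]
Pass 4: already closed under ᶜ and ∪.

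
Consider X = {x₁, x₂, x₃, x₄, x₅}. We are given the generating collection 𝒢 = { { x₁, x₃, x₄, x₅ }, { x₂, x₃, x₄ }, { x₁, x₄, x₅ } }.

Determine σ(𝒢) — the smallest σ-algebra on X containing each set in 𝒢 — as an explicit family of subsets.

Start: 𝒢 ∪ {∅, X} = { ∅, { x₁, x₄, x₅ }, { x₂, x₃, x₄ }, { x₁, x₃, x₄, x₅ }, X }.
Step 1: 3 new —
  { x₂ }  = ᶜ of { x₁, x₃, x₄, x₅ }
  { x₁, x₅ }  = ᶜ of { x₂, x₃, x₄ }
  { x₂, x₃ }  = ᶜ of { x₁, x₄, x₅ }
  (now 8)
Step 2 adds 3:
  { x₁, x₂, x₅ }  = { x₂ } ∪ { x₁, x₅ }
  { x₁, x₂, x₃, x₅ }  = { x₂, x₃ } ∪ { x₁, x₅ }
  { x₁, x₂, x₄, x₅ }  = { x₁, x₄, x₅ } ∪ { x₂ }
  (now 11)
Step 3 adds 3:
  { x₃ }  = ᶜ of { x₁, x₂, x₄, x₅ }
  { x₄ }  = ᶜ of { x₁, x₂, x₃, x₅ }
  { x₃, x₄ }  = ᶜ of { x₁, x₂, x₅ }
  (now 14)
Step 4 adds 2:
  { x₂, x₄ }  = { x₄ } ∪ { x₂ }
  { x₁, x₃, x₅ }  = { x₃ } ∪ { x₁, x₅ }
  (now 16)
After Step 5 the family is unchanged; done.

Hence σ(𝒢) has 16 members: { ∅, { x₂ }, { x₃ }, { x₄ }, { x₁, x₅ }, { x₂, x₃ }, { x₂, x₄ }, { x₃, x₄ }, { x₁, x₂, x₅ }, { x₁, x₃, x₅ }, { x₁, x₄, x₅ }, { x₂, x₃, x₄ }, { x₁, x₂, x₃, x₅ }, { x₁, x₂, x₄, x₅ }, { x₁, x₃, x₄, x₅ }, X }.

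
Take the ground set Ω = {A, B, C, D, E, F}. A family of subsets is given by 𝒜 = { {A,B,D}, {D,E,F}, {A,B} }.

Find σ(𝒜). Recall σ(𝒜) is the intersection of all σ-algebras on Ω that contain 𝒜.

Begin from { {}, {A,B}, {A,B,D}, {D,E,F}, Ω } (that is, 𝒜 plus ∅ and Ω).
Step 1: +4 →
  {A,B,C}  = ᶜ of {D,E,F}
  {C,E,F}  = ᶜ of {A,B,D}
  {C,D,E,F}  = ᶜ of {A,B}
  {A,B,D,E,F}  = {A,B} ∪ {D,E,F}
  [9 total]
Step 2: 3 new —
  {C}  = ᶜ of {A,B,D,E,F}
  {A,B,C,D}  = {A,B,C} ∪ {A,B,D}
  {A,B,C,E,F}  = {A,B,C} ∪ {C,E,F}
  [12 total]
Step 3: +2 →
  {D}  = ᶜ of {A,B,C,E,F}
  {E,F}  = ᶜ of {A,B,C,D}
  [14 total]
Step 4: 2 new —
  {C,D}  = {C} ∪ {D}
  {A,B,E,F}  = {E,F} ∪ {A,B}
  [16 total]
Step 5 adds nothing — fixpoint reached.

|σ(𝒜)| = 16.  σ(𝒜) = { {}, {C}, {D}, {A,B}, {C,D}, {E,F}, {A,B,C}, {A,B,D}, {C,E,F}, {D,E,F}, {A,B,C,D}, {A,B,E,F}, {C,D,E,F}, {A,B,C,E,F}, {A,B,D,E,F}, Ω }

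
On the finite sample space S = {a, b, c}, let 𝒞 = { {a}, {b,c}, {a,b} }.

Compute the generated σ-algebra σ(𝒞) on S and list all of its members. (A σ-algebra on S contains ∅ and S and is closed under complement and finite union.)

σ(𝒞) (8 sets): { ∅, {a}, {b}, {c}, {a,b}, {a,c}, {b,c}, S }

Check:
Initial family (5 sets): { ∅, {a}, {a,b}, {b,c}, S }.
Round 1: +1 →
  {c}  = S∖{a,b}
  (now 6)
Round 2: 1 new —
  {a,c}  = {c} ∪ {a}
  (now 7)
Round 3. New:
  {b}  = S∖{a,c}
  (now 8)
Round 4: already closed under ᶜ and ∪.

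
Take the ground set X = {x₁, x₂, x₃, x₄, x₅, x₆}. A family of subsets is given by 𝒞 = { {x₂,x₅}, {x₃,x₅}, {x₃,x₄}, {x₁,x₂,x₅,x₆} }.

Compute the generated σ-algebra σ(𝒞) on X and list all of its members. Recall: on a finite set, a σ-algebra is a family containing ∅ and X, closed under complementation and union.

Take S₀ = 𝒞 ∪ {∅, X} = { {}, {x₂,x₅}, {x₃,x₄}, {x₃,x₅}, {x₁,x₂,x₅,x₆}, X }.
Step 1. New:
  {x₂,x₃,x₅}  = {x₂,x₅} ∪ {x₃,x₅}
  {x₃,x₄,x₅}  = {x₃,x₄} ∪ {x₃,x₅}
  {x₁,x₂,x₄,x₆}  = {x₃,x₅}ᶜ
  {x₁,x₃,x₄,x₆}  = {x₂,x₅}ᶜ
  {x₂,x₃,x₄,x₅}  = {x₂,x₅} ∪ {x₃,x₄}
  {x₁,x₂,x₃,x₅,x₆}  = {x₃,x₅} ∪ {x₁,x₂,x₅,x₆}
  (now 12)
Step 2: +7 →
  {x₄}  = {x₁,x₂,x₃,x₅,x₆}ᶜ
  {x₁,x₆}  = {x₂,x₃,x₄,x₅}ᶜ
  {x₁,x₂,x₆}  = {x₃,x₄,x₅}ᶜ
  {x₁,x₄,x₆}  = {x₂,x₃,x₅}ᶜ
  {x₁,x₂,x₃,x₄,x₆}  = {x₃,x₄} ∪ {x₁,x₂,x₄,x₆}
  {x₁,x₂,x₄,x₅,x₆}  = {x₂,x₅} ∪ {x₁,x₂,x₄,x₆}
  {x₁,x₃,x₄,x₅,x₆}  = {x₃,x₄,x₅} ∪ {x₁,x₃,x₄,x₆}
  (now 19)
Step 3 adds 5:
  {x₂}  = {x₁,x₃,x₄,x₅,x₆}ᶜ
  {x₃}  = {x₁,x₂,x₄,x₅,x₆}ᶜ
  {x₅}  = {x₁,x₂,x₃,x₄,x₆}ᶜ
  {x₂,x₄,x₅}  = {x₂,x₅} ∪ {x₄}
  {x₁,x₃,x₅,x₆}  = {x₁,x₆} ∪ {x₃,x₅}
  (now 24)
Step 4 (8 new):
  {x₂,x₃}  = {x₂} ∪ {x₃}
  {x₂,x₄}  = {x₁,x₃,x₅,x₆}ᶜ
  {x₄,x₅}  = {x₅} ∪ {x₄}
  {x₁,x₃,x₆}  = {x₂,x₄,x₅}ᶜ
  {x₁,x₅,x₆}  = {x₁,x₆} ∪ {x₅}
  {x₂,x₃,x₄}  = {x₃,x₄} ∪ {x₂}
  {x₁,x₂,x₃,x₆}  = {x₃} ∪ {x₁,x₂,x₆}
  {x₁,x₄,x₅,x₆}  = {x₁,x₄,x₆} ∪ {x₅}
  (now 32)
Step 5: closed — nothing new.

Therefore σ(𝒞) = { {}, {x₂}, {x₃}, {x₄}, {x₅}, {x₁,x₆}, {x₂,x₃}, {x₂,x₄}, {x₂,x₅}, {x₃,x₄}, {x₃,x₅}, {x₄,x₅}, {x₁,x₂,x₆}, {x₁,x₃,x₆}, {x₁,x₄,x₆}, {x₁,x₅,x₆}, {x₂,x₃,x₄}, {x₂,x₃,x₅}, {x₂,x₄,x₅}, {x₃,x₄,x₅}, {x₁,x₂,x₃,x₆}, {x₁,x₂,x₄,x₆}, {x₁,x₂,x₅,x₆}, {x₁,x₃,x₄,x₆}, {x₁,x₃,x₅,x₆}, {x₁,x₄,x₅,x₆}, {x₂,x₃,x₄,x₅}, {x₁,x₂,x₃,x₄,x₆}, {x₁,x₂,x₃,x₅,x₆}, {x₁,x₂,x₄,x₅,x₆}, {x₁,x₃,x₄,x₅,x₆}, X } (|σ(𝒞)| = 32).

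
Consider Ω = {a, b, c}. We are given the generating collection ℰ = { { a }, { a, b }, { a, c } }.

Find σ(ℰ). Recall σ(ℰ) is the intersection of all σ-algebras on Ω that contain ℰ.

Initial family (5 sets): { {}, { a }, { a, b }, { a, c }, Ω }.
Iteration 1: +3 →
  { b }  = ᶜ of { a, c }
  { c }  = ᶜ of { a, b }
  { b, c }  = ᶜ of { a }
Iteration 2: no new sets; the family is a σ-algebra.

|σ(ℰ)| = 8.  σ(ℰ) = { {}, { a }, { b }, { c }, { a, b }, { a, c }, { b, c }, Ω }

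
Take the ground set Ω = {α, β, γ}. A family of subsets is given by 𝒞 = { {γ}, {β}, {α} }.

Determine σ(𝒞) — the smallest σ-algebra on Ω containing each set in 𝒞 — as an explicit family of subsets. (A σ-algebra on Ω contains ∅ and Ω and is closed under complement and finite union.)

σ(𝒞) (8 sets): { {}, {α}, {β}, {γ}, {α, β}, {α, γ}, {β, γ}, Ω }

Trace:
Take S₀ = 𝒞 ∪ {∅, Ω} = { {}, {α}, {β}, {γ}, Ω }.
Step 1 adds 3:
  {α, β}  = {γ}ᶜ
  {α, γ}  = {β}ᶜ
  {β, γ}  = {α}ᶜ
Step 2: no new sets; the family is a σ-algebra.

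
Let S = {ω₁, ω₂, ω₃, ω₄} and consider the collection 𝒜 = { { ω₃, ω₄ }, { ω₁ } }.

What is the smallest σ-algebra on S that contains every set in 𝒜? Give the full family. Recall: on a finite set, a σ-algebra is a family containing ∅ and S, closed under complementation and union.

Take S₀ = 𝒜 ∪ {∅, S} = { ∅, { ω₁ }, { ω₃, ω₄ }, S }.
Pass 1 (3 new):
  { ω₁, ω₂ }  = complement { ω₃, ω₄ }
  { ω₁, ω₃, ω₄ }  = { ω₃, ω₄ } ∪ { ω₁ }
  { ω₂, ω₃, ω₄ }  = complement { ω₁ }
  |family| = 7
Pass 2. New:
  { ω₂ }  = complement { ω₁, ω₃, ω₄ }
  |family| = 8
Pass 3: closed — nothing new.

σ(𝒜) = { ∅, { ω₁ }, { ω₂ }, { ω₁, ω₂ }, { ω₃, ω₄ }, { ω₁, ω₃, ω₄ }, { ω₂, ω₃, ω₄ }, S }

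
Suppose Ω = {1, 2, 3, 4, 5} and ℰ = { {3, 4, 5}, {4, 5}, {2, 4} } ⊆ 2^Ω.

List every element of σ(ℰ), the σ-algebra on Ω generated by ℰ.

σ(ℰ) = { {}, {1}, {2}, {3}, {4}, {5}, {1, 2}, {1, 3}, {1, 4}, {1, 5}, {2, 3}, {2, 4}, {2, 5}, {3, 4}, {3, 5}, {4, 5}, {1, 2, 3}, {1, 2, 4}, {1, 2, 5}, {1, 3, 4}, {1, 3, 5}, {1, 4, 5}, {2, 3, 4}, {2, 3, 5}, {2, 4, 5}, {3, 4, 5}, {1, 2, 3, 4}, {1, 2, 3, 5}, {1, 2, 4, 5}, {1, 3, 4, 5}, {2, 3, 4, 5}, Ω }

Trace:
Seed the family with ℰ together with ∅ and Ω: { {}, {2, 4}, {4, 5}, {3, 4, 5}, Ω }.
Step 1 (5 new):
  {1, 2}  = {3, 4, 5}ᶜ
  {1, 2, 3}  = {4, 5}ᶜ
  {1, 3, 5}  = {2, 4}ᶜ
  {2, 4, 5}  = {4, 5} ∪ {2, 4}
  {2, 3, 4, 5}  = {3, 4, 5} ∪ {2, 4}
  [10 total]
Step 2. New:
  {1}  = {2, 3, 4, 5}ᶜ
  {1, 3}  = {2, 4, 5}ᶜ
  {1, 2, 4}  = {1, 2} ∪ {2, 4}
  {1, 2, 3, 4}  = {1, 2, 3} ∪ {2, 4}
  {1, 2, 3, 5}  = {1, 2, 3} ∪ {1, 3, 5}
  {1, 2, 4, 5}  = {1, 2} ∪ {4, 5}
  {1, 3, 4, 5}  = {3, 4, 5} ∪ {1, 3, 5}
  [17 total]
Step 3: 6 new —
  {2}  = {1, 3, 4, 5}ᶜ
  {3}  = {1, 2, 4, 5}ᶜ
  {4}  = {1, 2, 3, 5}ᶜ
  {5}  = {1, 2, 3, 4}ᶜ
  {3, 5}  = {1, 2, 4}ᶜ
  {1, 4, 5}  = {4, 5} ∪ {1}
  [23 total]
Step 4: 9 new —
  {1, 4}  = {4} ∪ {1}
  {1, 5}  = {5} ∪ {1}
  {2, 3}  = {1, 4, 5}ᶜ
  {2, 5}  = {2} ∪ {5}
  {3, 4}  = {3} ∪ {4}
  {1, 2, 5}  = {1, 2} ∪ {5}
  {1, 3, 4}  = {1, 3} ∪ {4}
  {2, 3, 4}  = {3} ∪ {2, 4}
  {2, 3, 5}  = {2} ∪ {3, 5}
  [32 total]
Step 5 adds nothing — fixpoint reached.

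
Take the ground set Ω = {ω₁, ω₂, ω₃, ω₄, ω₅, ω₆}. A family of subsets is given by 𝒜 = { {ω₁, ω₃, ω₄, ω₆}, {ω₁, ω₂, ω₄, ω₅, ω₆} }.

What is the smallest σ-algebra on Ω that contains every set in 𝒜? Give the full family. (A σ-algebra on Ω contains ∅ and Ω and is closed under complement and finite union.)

Answer: σ(𝒜) = { {}, {ω₃}, {ω₂, ω₅}, {ω₁, ω₄, ω₆}, {ω₂, ω₃, ω₅}, {ω₁, ω₃, ω₄, ω₆}, {ω₁, ω₂, ω₄, ω₅, ω₆}, Ω }

Check:
Take S₀ = 𝒜 ∪ {∅, Ω} = { {}, {ω₁, ω₃, ω₄, ω₆}, {ω₁, ω₂, ω₄, ω₅, ω₆}, Ω }.
Step 1: +2 →
  {ω₃}  = ᶜ of {ω₁, ω₂, ω₄, ω₅, ω₆}
  {ω₂, ω₅}  = ᶜ of {ω₁, ω₃, ω₄, ω₆}
  |family| = 6
Step 2: 1 new —
  {ω₂, ω₃, ω₅}  = {ω₃} ∪ {ω₂, ω₅}
  |family| = 7
Step 3: +1 →
  {ω₁, ω₄, ω₆}  = ᶜ of {ω₂, ω₃, ω₅}
  |family| = 8
After Step 4 the family is unchanged; done.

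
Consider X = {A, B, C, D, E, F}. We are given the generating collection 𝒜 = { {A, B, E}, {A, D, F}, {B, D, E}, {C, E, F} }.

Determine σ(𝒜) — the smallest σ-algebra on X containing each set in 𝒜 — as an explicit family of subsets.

σ(𝒜) (64 sets): { {}, {A}, {B}, {C}, {D}, {E}, {F}, {A, B}, {A, C}, {A, D}, {A, E}, {A, F}, {B, C}, {B, D}, {B, E}, {B, F}, {C, D}, {C, E}, {C, F}, {D, E}, {D, F}, {E, F}, {A, B, C}, {A, B, D}, {A, B, E}, {A, B, F}, {A, C, D}, {A, C, E}, {A, C, F}, {A, D, E}, {A, D, F}, {A, E, F}, {B, C, D}, {B, C, E}, {B, C, F}, {B, D, E}, {B, D, F}, {B, E, F}, {C, D, E}, {C, D, F}, {C, E, F}, {D, E, F}, {A, B, C, D}, {A, B, C, E}, {A, B, C, F}, {A, B, D, E}, {A, B, D, F}, {A, B, E, F}, {A, C, D, E}, {A, C, D, F}, {A, C, E, F}, {A, D, E, F}, {B, C, D, E}, {B, C, D, F}, {B, C, E, F}, {B, D, E, F}, {C, D, E, F}, {A, B, C, D, E}, {A, B, C, D, F}, {A, B, C, E, F}, {A, B, D, E, F}, {A, C, D, E, F}, {B, C, D, E, F}, X }

Working:
Seed the family with 𝒜 together with ∅ and X: { {}, {A, B, E}, {A, D, F}, {B, D, E}, {C, E, F}, X }.
Round 1 (9 new):
  {A, B, D}  = X∖{C, E, F}
  {A, C, F}  = X∖{B, D, E}
  {B, C, E}  = X∖{A, D, F}
  {C, D, F}  = X∖{A, B, E}
  {A, B, D, E}  = {A, B, E} ∪ {B, D, E}
  {A, B, C, E, F}  = {A, B, E} ∪ {C, E, F}
  {A, B, D, E, F}  = {A, B, E} ∪ {A, D, F}
  {A, C, D, E, F}  = {C, E, F} ∪ {A, D, F}
  {B, C, D, E, F}  = {C, E, F} ∪ {B, D, E}
  (now 15)
Round 2: +14 →
  {A}  = X∖{B, C, D, E, F}
  {B}  = X∖{A, C, D, E, F}
  {C}  = X∖{A, B, D, E, F}
  {D}  = X∖{A, B, C, E, F}
  {C, F}  = X∖{A, B, D, E}
  {A, B, C, E}  = {A, B, E} ∪ {B, C, E}
  {A, B, D, F}  = {A, D, F} ∪ {A, B, D}
  {A, C, D, F}  = {A, C, F} ∪ {A, D, F}
  {A, C, E, F}  = {A, C, F} ∪ {C, E, F}
  {B, C, D, E}  = {B, C, E} ∪ {B, D, E}
  {B, C, E, F}  = {B, C, E} ∪ {C, E, F}
  {C, D, E, F}  = {C, E, F} ∪ {C, D, F}
  {A, B, C, D, E}  = {A, B, D, E} ∪ {B, C, E}
  {A, B, C, D, F}  = {A, C, F} ∪ {A, B, D}
  (now 29)
Round 3 adds 16:
  {E}  = X∖{A, B, C, D, F}
  {F}  = X∖{A, B, C, D, E}
  {A, B}  = X∖{C, D, E, F}
  {A, C}  = {C} ∪ {A}
  {A, D}  = X∖{B, C, E, F}
  {A, F}  = X∖{B, C, D, E}
  {B, C}  = {B} ∪ {C}
  {B, D}  = X∖{A, C, E, F}
  {B, E}  = X∖{A, C, D, F}
  {C, D}  = {C} ∪ {D}
  {C, E}  = X∖{A, B, D, F}
  {D, F}  = X∖{A, B, C, E}
  {B, C, F}  = {B} ∪ {C, F}
  {A, B, C, D}  = {A, B, D} ∪ {C}
  {A, B, C, F}  = {A, C, F} ∪ {B}
  {B, C, D, F}  = {B} ∪ {C, D, F}
  (now 45)
Round 4: 19 new —
  {A, E}  = X∖{B, C, D, F}
  {B, F}  = {B} ∪ {F}
  {D, E}  = X∖{A, B, C, F}
  {E, F}  = X∖{A, B, C, D}
  {A, B, C}  = {B} ∪ {A, C}
  {A, B, F}  = {A, F} ∪ {B}
  {A, C, D}  = {C, D} ∪ {A, C}
  {A, C, E}  = {A, C} ∪ {C, E}
  {A, D, E}  = X∖{B, C, F}
  {A, E, F}  = {A, F} ∪ {E}
  {B, C, D}  = {C, D} ∪ {B}
  {B, D, F}  = {B} ∪ {D, F}
  {B, E, F}  = {B, E} ∪ {F}
  {C, D, E}  = {C, D} ∪ {C, E}
  {D, E, F}  = {D, F} ∪ {E}
  {A, B, E, F}  = X∖{C, D}
  {A, C, D, E}  = {C, E} ∪ {A, D}
  {A, D, E, F}  = X∖{B, C}
  {B, D, E, F}  = X∖{A, C}
  (now 64)
Round 5: already closed under ᶜ and ∪.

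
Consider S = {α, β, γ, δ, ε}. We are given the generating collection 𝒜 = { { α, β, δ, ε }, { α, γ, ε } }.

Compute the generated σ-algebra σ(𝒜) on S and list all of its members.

Initial family (4 sets): { {  }, { α, γ, ε }, { α, β, δ, ε }, S }.
Iteration 1. New:
  { γ }  = ᶜ of { α, β, δ, ε }
  { β, δ }  = ᶜ of { α, γ, ε }
  [6 total]
Iteration 2: +1 →
  { β, γ, δ }  = { γ } ∪ { β, δ }
  [7 total]
Iteration 3 adds 1:
  { α, ε }  = ᶜ of { β, γ, δ }
  [8 total]
After Iteration 4 the family is unchanged; done.

Hence σ(𝒜) has 8 members: { {  }, { γ }, { α, ε }, { β, δ }, { α, γ, ε }, { β, γ, δ }, { α, β, δ, ε }, S }.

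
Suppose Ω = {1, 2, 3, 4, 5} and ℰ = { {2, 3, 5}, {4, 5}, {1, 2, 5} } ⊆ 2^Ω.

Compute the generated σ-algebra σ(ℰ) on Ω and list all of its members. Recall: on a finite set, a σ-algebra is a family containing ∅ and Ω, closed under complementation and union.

σ(ℰ) (32 sets): { {}, {1}, {2}, {3}, {4}, {5}, {1, 2}, {1, 3}, {1, 4}, {1, 5}, {2, 3}, {2, 4}, {2, 5}, {3, 4}, {3, 5}, {4, 5}, {1, 2, 3}, {1, 2, 4}, {1, 2, 5}, {1, 3, 4}, {1, 3, 5}, {1, 4, 5}, {2, 3, 4}, {2, 3, 5}, {2, 4, 5}, {3, 4, 5}, {1, 2, 3, 4}, {1, 2, 3, 5}, {1, 2, 4, 5}, {1, 3, 4, 5}, {2, 3, 4, 5}, Ω }

Derivation:
Take S₀ = ℰ ∪ {∅, Ω} = { {}, {4, 5}, {1, 2, 5}, {2, 3, 5}, Ω }.
Pass 1: +6 →
  {1, 4}  = ᶜ of {2, 3, 5}
  {3, 4}  = ᶜ of {1, 2, 5}
  {1, 2, 3}  = ᶜ of {4, 5}
  {1, 2, 3, 5}  = {1, 2, 5} ∪ {2, 3, 5}
  {1, 2, 4, 5}  = {4, 5} ∪ {1, 2, 5}
  {2, 3, 4, 5}  = {4, 5} ∪ {2, 3, 5}
  |family| = 11
Pass 2. New:
  {1}  = ᶜ of {2, 3, 4, 5}
  {3}  = ᶜ of {1, 2, 4, 5}
  {4}  = ᶜ of {1, 2, 3, 5}
  {1, 3, 4}  = {3, 4} ∪ {1, 4}
  {1, 4, 5}  = {4, 5} ∪ {1, 4}
  {3, 4, 5}  = {3, 4} ∪ {4, 5}
  {1, 2, 3, 4}  = {3, 4} ∪ {1, 2, 3}
  |family| = 18
Pass 3: +6 →
  {5}  = ᶜ of {1, 2, 3, 4}
  {1, 2}  = ᶜ of {3, 4, 5}
  {1, 3}  = {3} ∪ {1}
  {2, 3}  = ᶜ of {1, 4, 5}
  {2, 5}  = ᶜ of {1, 3, 4}
  {1, 3, 4, 5}  = {4, 5} ∪ {1, 3, 4}
  |family| = 24
Pass 4: +7 →
  {2}  = ᶜ of {1, 3, 4, 5}
  {1, 5}  = {5} ∪ {1}
  {3, 5}  = {5} ∪ {3}
  {1, 2, 4}  = {1, 2} ∪ {1, 4}
  {1, 3, 5}  = {5} ∪ {1, 3}
  {2, 3, 4}  = {3, 4} ∪ {2, 3}
  {2, 4, 5}  = ᶜ of {1, 3}
  |family| = 31
Pass 5 (1 new):
  {2, 4}  = ᶜ of {1, 3, 5}
  |family| = 32
Pass 6: closed — nothing new.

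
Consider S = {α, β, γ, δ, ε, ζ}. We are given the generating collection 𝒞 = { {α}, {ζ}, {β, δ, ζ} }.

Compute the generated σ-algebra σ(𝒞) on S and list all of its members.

Initial family (5 sets): { {}, {α}, {ζ}, {β, δ, ζ}, S }.
Round 1 adds 5:
  {α, ζ}  = {α} ∪ {ζ}
  {α, γ, ε}  = S∖{β, δ, ζ}
  {α, β, δ, ζ}  = {β, δ, ζ} ∪ {α}
  {α, β, γ, δ, ε}  = S∖{ζ}
  {β, γ, δ, ε, ζ}  = S∖{α}
  — 10 sets.
Round 2: +3 →
  {γ, ε}  = S∖{α, β, δ, ζ}
  {α, γ, ε, ζ}  = {α, ζ} ∪ {α, γ, ε}
  {β, γ, δ, ε}  = S∖{α, ζ}
  — 13 sets.
Round 3 (2 new):
  {β, δ}  = S∖{α, γ, ε, ζ}
  {γ, ε, ζ}  = {γ, ε} ∪ {ζ}
  — 15 sets.
Round 4: +1 →
  {α, β, δ}  = S∖{γ, ε, ζ}
  — 16 sets.
Round 5: already closed under ᶜ and ∪.

|σ(𝒞)| = 16.  σ(𝒞) = { {}, {α}, {ζ}, {α, ζ}, {β, δ}, {γ, ε}, {α, β, δ}, {α, γ, ε}, {β, δ, ζ}, {γ, ε, ζ}, {α, β, δ, ζ}, {α, γ, ε, ζ}, {β, γ, δ, ε}, {α, β, γ, δ, ε}, {β, γ, δ, ε, ζ}, S }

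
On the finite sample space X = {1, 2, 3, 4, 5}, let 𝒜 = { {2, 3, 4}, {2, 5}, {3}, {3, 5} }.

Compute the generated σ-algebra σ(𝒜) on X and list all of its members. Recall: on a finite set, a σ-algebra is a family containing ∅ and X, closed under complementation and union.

Answer: σ(𝒜) = { ∅, {1}, {2}, {3}, {4}, {5}, {1, 2}, {1, 3}, {1, 4}, {1, 5}, {2, 3}, {2, 4}, {2, 5}, {3, 4}, {3, 5}, {4, 5}, {1, 2, 3}, {1, 2, 4}, {1, 2, 5}, {1, 3, 4}, {1, 3, 5}, {1, 4, 5}, {2, 3, 4}, {2, 3, 5}, {2, 4, 5}, {3, 4, 5}, {1, 2, 3, 4}, {1, 2, 3, 5}, {1, 2, 4, 5}, {1, 3, 4, 5}, {2, 3, 4, 5}, X }

Derivation:
Start: 𝒜 ∪ {∅, X} = { ∅, {3}, {2, 5}, {3, 5}, {2, 3, 4}, X }.
Step 1: +6 →
  {1, 5}  = X∖{2, 3, 4}
  {1, 2, 4}  = X∖{3, 5}
  {1, 3, 4}  = X∖{2, 5}
  {2, 3, 5}  = {3} ∪ {2, 5}
  {1, 2, 4, 5}  = X∖{3}
  {2, 3, 4, 5}  = {2, 5} ∪ {2, 3, 4}
  |family| = 12
Step 2: 7 new —
  {1}  = X∖{2, 3, 4, 5}
  {1, 4}  = X∖{2, 3, 5}
  {1, 2, 5}  = {2, 5} ∪ {1, 5}
  {1, 3, 5}  = {3} ∪ {1, 5}
  {1, 2, 3, 4}  = {2, 3, 4} ∪ {1, 2, 4}
  {1, 2, 3, 5}  = {2, 3, 5} ∪ {1, 5}
  {1, 3, 4, 5}  = {1, 3, 4} ∪ {1, 5}
  |family| = 19
Step 3 (7 new):
  {2}  = X∖{1, 3, 4, 5}
  {4}  = X∖{1, 2, 3, 5}
  {5}  = X∖{1, 2, 3, 4}
  {1, 3}  = {3} ∪ {1}
  {2, 4}  = X∖{1, 3, 5}
  {3, 4}  = X∖{1, 2, 5}
  {1, 4, 5}  = {1, 4} ∪ {1, 5}
  |family| = 26
Step 4 adds 6:
  {1, 2}  = {2} ∪ {1}
  {2, 3}  = X∖{1, 4, 5}
  {4, 5}  = {5} ∪ {4}
  {1, 2, 3}  = {2} ∪ {1, 3}
  {2, 4, 5}  = X∖{1, 3}
  {3, 4, 5}  = {3, 4} ∪ {5}
  |family| = 32
Step 5: stable.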